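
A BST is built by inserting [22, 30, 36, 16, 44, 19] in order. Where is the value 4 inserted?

Starting tree (level order): [22, 16, 30, None, 19, None, 36, None, None, None, 44]
Insertion path: 22 -> 16
Result: insert 4 as left child of 16
Final tree (level order): [22, 16, 30, 4, 19, None, 36, None, None, None, None, None, 44]


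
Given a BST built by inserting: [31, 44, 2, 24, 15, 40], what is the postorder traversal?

Tree insertion order: [31, 44, 2, 24, 15, 40]
Tree (level-order array): [31, 2, 44, None, 24, 40, None, 15]
Postorder traversal: [15, 24, 2, 40, 44, 31]


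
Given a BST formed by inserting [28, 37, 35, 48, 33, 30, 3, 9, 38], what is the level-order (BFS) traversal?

Tree insertion order: [28, 37, 35, 48, 33, 30, 3, 9, 38]
Tree (level-order array): [28, 3, 37, None, 9, 35, 48, None, None, 33, None, 38, None, 30]
BFS from the root, enqueuing left then right child of each popped node:
  queue [28] -> pop 28, enqueue [3, 37], visited so far: [28]
  queue [3, 37] -> pop 3, enqueue [9], visited so far: [28, 3]
  queue [37, 9] -> pop 37, enqueue [35, 48], visited so far: [28, 3, 37]
  queue [9, 35, 48] -> pop 9, enqueue [none], visited so far: [28, 3, 37, 9]
  queue [35, 48] -> pop 35, enqueue [33], visited so far: [28, 3, 37, 9, 35]
  queue [48, 33] -> pop 48, enqueue [38], visited so far: [28, 3, 37, 9, 35, 48]
  queue [33, 38] -> pop 33, enqueue [30], visited so far: [28, 3, 37, 9, 35, 48, 33]
  queue [38, 30] -> pop 38, enqueue [none], visited so far: [28, 3, 37, 9, 35, 48, 33, 38]
  queue [30] -> pop 30, enqueue [none], visited so far: [28, 3, 37, 9, 35, 48, 33, 38, 30]
Result: [28, 3, 37, 9, 35, 48, 33, 38, 30]


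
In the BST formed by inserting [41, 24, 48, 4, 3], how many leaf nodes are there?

Tree built from: [41, 24, 48, 4, 3]
Tree (level-order array): [41, 24, 48, 4, None, None, None, 3]
Rule: A leaf has 0 children.
Per-node child counts:
  node 41: 2 child(ren)
  node 24: 1 child(ren)
  node 4: 1 child(ren)
  node 3: 0 child(ren)
  node 48: 0 child(ren)
Matching nodes: [3, 48]
Count of leaf nodes: 2


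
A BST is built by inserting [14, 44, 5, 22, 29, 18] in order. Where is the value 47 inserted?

Starting tree (level order): [14, 5, 44, None, None, 22, None, 18, 29]
Insertion path: 14 -> 44
Result: insert 47 as right child of 44
Final tree (level order): [14, 5, 44, None, None, 22, 47, 18, 29]


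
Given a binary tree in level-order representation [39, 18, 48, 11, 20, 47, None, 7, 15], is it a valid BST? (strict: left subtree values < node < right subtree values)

Level-order array: [39, 18, 48, 11, 20, 47, None, 7, 15]
Validate using subtree bounds (lo, hi): at each node, require lo < value < hi,
then recurse left with hi=value and right with lo=value.
Preorder trace (stopping at first violation):
  at node 39 with bounds (-inf, +inf): OK
  at node 18 with bounds (-inf, 39): OK
  at node 11 with bounds (-inf, 18): OK
  at node 7 with bounds (-inf, 11): OK
  at node 15 with bounds (11, 18): OK
  at node 20 with bounds (18, 39): OK
  at node 48 with bounds (39, +inf): OK
  at node 47 with bounds (39, 48): OK
No violation found at any node.
Result: Valid BST


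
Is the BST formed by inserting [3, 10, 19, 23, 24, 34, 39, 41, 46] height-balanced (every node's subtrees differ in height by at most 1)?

Tree (level-order array): [3, None, 10, None, 19, None, 23, None, 24, None, 34, None, 39, None, 41, None, 46]
Definition: a tree is height-balanced if, at every node, |h(left) - h(right)| <= 1 (empty subtree has height -1).
Bottom-up per-node check:
  node 46: h_left=-1, h_right=-1, diff=0 [OK], height=0
  node 41: h_left=-1, h_right=0, diff=1 [OK], height=1
  node 39: h_left=-1, h_right=1, diff=2 [FAIL (|-1-1|=2 > 1)], height=2
  node 34: h_left=-1, h_right=2, diff=3 [FAIL (|-1-2|=3 > 1)], height=3
  node 24: h_left=-1, h_right=3, diff=4 [FAIL (|-1-3|=4 > 1)], height=4
  node 23: h_left=-1, h_right=4, diff=5 [FAIL (|-1-4|=5 > 1)], height=5
  node 19: h_left=-1, h_right=5, diff=6 [FAIL (|-1-5|=6 > 1)], height=6
  node 10: h_left=-1, h_right=6, diff=7 [FAIL (|-1-6|=7 > 1)], height=7
  node 3: h_left=-1, h_right=7, diff=8 [FAIL (|-1-7|=8 > 1)], height=8
Node 39 violates the condition: |-1 - 1| = 2 > 1.
Result: Not balanced


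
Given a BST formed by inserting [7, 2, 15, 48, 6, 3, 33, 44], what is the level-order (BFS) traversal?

Tree insertion order: [7, 2, 15, 48, 6, 3, 33, 44]
Tree (level-order array): [7, 2, 15, None, 6, None, 48, 3, None, 33, None, None, None, None, 44]
BFS from the root, enqueuing left then right child of each popped node:
  queue [7] -> pop 7, enqueue [2, 15], visited so far: [7]
  queue [2, 15] -> pop 2, enqueue [6], visited so far: [7, 2]
  queue [15, 6] -> pop 15, enqueue [48], visited so far: [7, 2, 15]
  queue [6, 48] -> pop 6, enqueue [3], visited so far: [7, 2, 15, 6]
  queue [48, 3] -> pop 48, enqueue [33], visited so far: [7, 2, 15, 6, 48]
  queue [3, 33] -> pop 3, enqueue [none], visited so far: [7, 2, 15, 6, 48, 3]
  queue [33] -> pop 33, enqueue [44], visited so far: [7, 2, 15, 6, 48, 3, 33]
  queue [44] -> pop 44, enqueue [none], visited so far: [7, 2, 15, 6, 48, 3, 33, 44]
Result: [7, 2, 15, 6, 48, 3, 33, 44]


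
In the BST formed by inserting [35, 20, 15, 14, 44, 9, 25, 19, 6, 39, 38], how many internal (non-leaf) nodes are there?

Tree built from: [35, 20, 15, 14, 44, 9, 25, 19, 6, 39, 38]
Tree (level-order array): [35, 20, 44, 15, 25, 39, None, 14, 19, None, None, 38, None, 9, None, None, None, None, None, 6]
Rule: An internal node has at least one child.
Per-node child counts:
  node 35: 2 child(ren)
  node 20: 2 child(ren)
  node 15: 2 child(ren)
  node 14: 1 child(ren)
  node 9: 1 child(ren)
  node 6: 0 child(ren)
  node 19: 0 child(ren)
  node 25: 0 child(ren)
  node 44: 1 child(ren)
  node 39: 1 child(ren)
  node 38: 0 child(ren)
Matching nodes: [35, 20, 15, 14, 9, 44, 39]
Count of internal (non-leaf) nodes: 7


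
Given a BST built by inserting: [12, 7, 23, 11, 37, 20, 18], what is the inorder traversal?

Tree insertion order: [12, 7, 23, 11, 37, 20, 18]
Tree (level-order array): [12, 7, 23, None, 11, 20, 37, None, None, 18]
Inorder traversal: [7, 11, 12, 18, 20, 23, 37]


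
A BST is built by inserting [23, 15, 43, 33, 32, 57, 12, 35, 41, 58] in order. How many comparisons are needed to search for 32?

Search path for 32: 23 -> 43 -> 33 -> 32
Found: True
Comparisons: 4


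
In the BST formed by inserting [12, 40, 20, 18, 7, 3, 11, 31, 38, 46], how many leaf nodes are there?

Tree built from: [12, 40, 20, 18, 7, 3, 11, 31, 38, 46]
Tree (level-order array): [12, 7, 40, 3, 11, 20, 46, None, None, None, None, 18, 31, None, None, None, None, None, 38]
Rule: A leaf has 0 children.
Per-node child counts:
  node 12: 2 child(ren)
  node 7: 2 child(ren)
  node 3: 0 child(ren)
  node 11: 0 child(ren)
  node 40: 2 child(ren)
  node 20: 2 child(ren)
  node 18: 0 child(ren)
  node 31: 1 child(ren)
  node 38: 0 child(ren)
  node 46: 0 child(ren)
Matching nodes: [3, 11, 18, 38, 46]
Count of leaf nodes: 5


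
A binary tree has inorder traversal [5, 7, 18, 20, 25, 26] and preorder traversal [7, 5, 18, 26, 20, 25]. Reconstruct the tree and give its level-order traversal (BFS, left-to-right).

Inorder:  [5, 7, 18, 20, 25, 26]
Preorder: [7, 5, 18, 26, 20, 25]
Algorithm: preorder visits root first, so consume preorder in order;
for each root, split the current inorder slice at that value into
left-subtree inorder and right-subtree inorder, then recurse.
Recursive splits:
  root=7; inorder splits into left=[5], right=[18, 20, 25, 26]
  root=5; inorder splits into left=[], right=[]
  root=18; inorder splits into left=[], right=[20, 25, 26]
  root=26; inorder splits into left=[20, 25], right=[]
  root=20; inorder splits into left=[], right=[25]
  root=25; inorder splits into left=[], right=[]
Reconstructed level-order: [7, 5, 18, 26, 20, 25]


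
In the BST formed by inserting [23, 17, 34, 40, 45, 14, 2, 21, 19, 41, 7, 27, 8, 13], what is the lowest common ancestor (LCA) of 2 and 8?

Tree insertion order: [23, 17, 34, 40, 45, 14, 2, 21, 19, 41, 7, 27, 8, 13]
Tree (level-order array): [23, 17, 34, 14, 21, 27, 40, 2, None, 19, None, None, None, None, 45, None, 7, None, None, 41, None, None, 8, None, None, None, 13]
In a BST, the LCA of p=2, q=8 is the first node v on the
root-to-leaf path with p <= v <= q (go left if both < v, right if both > v).
Walk from root:
  at 23: both 2 and 8 < 23, go left
  at 17: both 2 and 8 < 17, go left
  at 14: both 2 and 8 < 14, go left
  at 2: 2 <= 2 <= 8, this is the LCA
LCA = 2


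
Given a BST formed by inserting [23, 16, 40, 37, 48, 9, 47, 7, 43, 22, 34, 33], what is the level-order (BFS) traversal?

Tree insertion order: [23, 16, 40, 37, 48, 9, 47, 7, 43, 22, 34, 33]
Tree (level-order array): [23, 16, 40, 9, 22, 37, 48, 7, None, None, None, 34, None, 47, None, None, None, 33, None, 43]
BFS from the root, enqueuing left then right child of each popped node:
  queue [23] -> pop 23, enqueue [16, 40], visited so far: [23]
  queue [16, 40] -> pop 16, enqueue [9, 22], visited so far: [23, 16]
  queue [40, 9, 22] -> pop 40, enqueue [37, 48], visited so far: [23, 16, 40]
  queue [9, 22, 37, 48] -> pop 9, enqueue [7], visited so far: [23, 16, 40, 9]
  queue [22, 37, 48, 7] -> pop 22, enqueue [none], visited so far: [23, 16, 40, 9, 22]
  queue [37, 48, 7] -> pop 37, enqueue [34], visited so far: [23, 16, 40, 9, 22, 37]
  queue [48, 7, 34] -> pop 48, enqueue [47], visited so far: [23, 16, 40, 9, 22, 37, 48]
  queue [7, 34, 47] -> pop 7, enqueue [none], visited so far: [23, 16, 40, 9, 22, 37, 48, 7]
  queue [34, 47] -> pop 34, enqueue [33], visited so far: [23, 16, 40, 9, 22, 37, 48, 7, 34]
  queue [47, 33] -> pop 47, enqueue [43], visited so far: [23, 16, 40, 9, 22, 37, 48, 7, 34, 47]
  queue [33, 43] -> pop 33, enqueue [none], visited so far: [23, 16, 40, 9, 22, 37, 48, 7, 34, 47, 33]
  queue [43] -> pop 43, enqueue [none], visited so far: [23, 16, 40, 9, 22, 37, 48, 7, 34, 47, 33, 43]
Result: [23, 16, 40, 9, 22, 37, 48, 7, 34, 47, 33, 43]


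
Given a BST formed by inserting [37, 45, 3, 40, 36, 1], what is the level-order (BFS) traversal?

Tree insertion order: [37, 45, 3, 40, 36, 1]
Tree (level-order array): [37, 3, 45, 1, 36, 40]
BFS from the root, enqueuing left then right child of each popped node:
  queue [37] -> pop 37, enqueue [3, 45], visited so far: [37]
  queue [3, 45] -> pop 3, enqueue [1, 36], visited so far: [37, 3]
  queue [45, 1, 36] -> pop 45, enqueue [40], visited so far: [37, 3, 45]
  queue [1, 36, 40] -> pop 1, enqueue [none], visited so far: [37, 3, 45, 1]
  queue [36, 40] -> pop 36, enqueue [none], visited so far: [37, 3, 45, 1, 36]
  queue [40] -> pop 40, enqueue [none], visited so far: [37, 3, 45, 1, 36, 40]
Result: [37, 3, 45, 1, 36, 40]


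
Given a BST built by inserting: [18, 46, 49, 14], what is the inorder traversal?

Tree insertion order: [18, 46, 49, 14]
Tree (level-order array): [18, 14, 46, None, None, None, 49]
Inorder traversal: [14, 18, 46, 49]


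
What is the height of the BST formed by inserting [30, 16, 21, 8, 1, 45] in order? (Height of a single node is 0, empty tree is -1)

Insertion order: [30, 16, 21, 8, 1, 45]
Tree (level-order array): [30, 16, 45, 8, 21, None, None, 1]
Compute height bottom-up (empty subtree = -1):
  height(1) = 1 + max(-1, -1) = 0
  height(8) = 1 + max(0, -1) = 1
  height(21) = 1 + max(-1, -1) = 0
  height(16) = 1 + max(1, 0) = 2
  height(45) = 1 + max(-1, -1) = 0
  height(30) = 1 + max(2, 0) = 3
Height = 3


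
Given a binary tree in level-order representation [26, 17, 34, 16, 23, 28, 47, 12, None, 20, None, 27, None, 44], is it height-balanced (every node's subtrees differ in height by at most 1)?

Tree (level-order array): [26, 17, 34, 16, 23, 28, 47, 12, None, 20, None, 27, None, 44]
Definition: a tree is height-balanced if, at every node, |h(left) - h(right)| <= 1 (empty subtree has height -1).
Bottom-up per-node check:
  node 12: h_left=-1, h_right=-1, diff=0 [OK], height=0
  node 16: h_left=0, h_right=-1, diff=1 [OK], height=1
  node 20: h_left=-1, h_right=-1, diff=0 [OK], height=0
  node 23: h_left=0, h_right=-1, diff=1 [OK], height=1
  node 17: h_left=1, h_right=1, diff=0 [OK], height=2
  node 27: h_left=-1, h_right=-1, diff=0 [OK], height=0
  node 28: h_left=0, h_right=-1, diff=1 [OK], height=1
  node 44: h_left=-1, h_right=-1, diff=0 [OK], height=0
  node 47: h_left=0, h_right=-1, diff=1 [OK], height=1
  node 34: h_left=1, h_right=1, diff=0 [OK], height=2
  node 26: h_left=2, h_right=2, diff=0 [OK], height=3
All nodes satisfy the balance condition.
Result: Balanced


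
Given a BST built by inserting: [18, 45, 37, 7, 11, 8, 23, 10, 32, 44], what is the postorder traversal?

Tree insertion order: [18, 45, 37, 7, 11, 8, 23, 10, 32, 44]
Tree (level-order array): [18, 7, 45, None, 11, 37, None, 8, None, 23, 44, None, 10, None, 32]
Postorder traversal: [10, 8, 11, 7, 32, 23, 44, 37, 45, 18]


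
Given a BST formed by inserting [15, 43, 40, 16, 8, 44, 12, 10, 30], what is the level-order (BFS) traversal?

Tree insertion order: [15, 43, 40, 16, 8, 44, 12, 10, 30]
Tree (level-order array): [15, 8, 43, None, 12, 40, 44, 10, None, 16, None, None, None, None, None, None, 30]
BFS from the root, enqueuing left then right child of each popped node:
  queue [15] -> pop 15, enqueue [8, 43], visited so far: [15]
  queue [8, 43] -> pop 8, enqueue [12], visited so far: [15, 8]
  queue [43, 12] -> pop 43, enqueue [40, 44], visited so far: [15, 8, 43]
  queue [12, 40, 44] -> pop 12, enqueue [10], visited so far: [15, 8, 43, 12]
  queue [40, 44, 10] -> pop 40, enqueue [16], visited so far: [15, 8, 43, 12, 40]
  queue [44, 10, 16] -> pop 44, enqueue [none], visited so far: [15, 8, 43, 12, 40, 44]
  queue [10, 16] -> pop 10, enqueue [none], visited so far: [15, 8, 43, 12, 40, 44, 10]
  queue [16] -> pop 16, enqueue [30], visited so far: [15, 8, 43, 12, 40, 44, 10, 16]
  queue [30] -> pop 30, enqueue [none], visited so far: [15, 8, 43, 12, 40, 44, 10, 16, 30]
Result: [15, 8, 43, 12, 40, 44, 10, 16, 30]


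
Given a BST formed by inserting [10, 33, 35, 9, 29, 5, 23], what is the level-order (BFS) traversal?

Tree insertion order: [10, 33, 35, 9, 29, 5, 23]
Tree (level-order array): [10, 9, 33, 5, None, 29, 35, None, None, 23]
BFS from the root, enqueuing left then right child of each popped node:
  queue [10] -> pop 10, enqueue [9, 33], visited so far: [10]
  queue [9, 33] -> pop 9, enqueue [5], visited so far: [10, 9]
  queue [33, 5] -> pop 33, enqueue [29, 35], visited so far: [10, 9, 33]
  queue [5, 29, 35] -> pop 5, enqueue [none], visited so far: [10, 9, 33, 5]
  queue [29, 35] -> pop 29, enqueue [23], visited so far: [10, 9, 33, 5, 29]
  queue [35, 23] -> pop 35, enqueue [none], visited so far: [10, 9, 33, 5, 29, 35]
  queue [23] -> pop 23, enqueue [none], visited so far: [10, 9, 33, 5, 29, 35, 23]
Result: [10, 9, 33, 5, 29, 35, 23]


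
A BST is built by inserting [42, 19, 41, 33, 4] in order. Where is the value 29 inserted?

Starting tree (level order): [42, 19, None, 4, 41, None, None, 33]
Insertion path: 42 -> 19 -> 41 -> 33
Result: insert 29 as left child of 33
Final tree (level order): [42, 19, None, 4, 41, None, None, 33, None, 29]


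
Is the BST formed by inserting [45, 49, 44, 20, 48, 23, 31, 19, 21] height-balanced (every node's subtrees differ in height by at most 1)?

Tree (level-order array): [45, 44, 49, 20, None, 48, None, 19, 23, None, None, None, None, 21, 31]
Definition: a tree is height-balanced if, at every node, |h(left) - h(right)| <= 1 (empty subtree has height -1).
Bottom-up per-node check:
  node 19: h_left=-1, h_right=-1, diff=0 [OK], height=0
  node 21: h_left=-1, h_right=-1, diff=0 [OK], height=0
  node 31: h_left=-1, h_right=-1, diff=0 [OK], height=0
  node 23: h_left=0, h_right=0, diff=0 [OK], height=1
  node 20: h_left=0, h_right=1, diff=1 [OK], height=2
  node 44: h_left=2, h_right=-1, diff=3 [FAIL (|2--1|=3 > 1)], height=3
  node 48: h_left=-1, h_right=-1, diff=0 [OK], height=0
  node 49: h_left=0, h_right=-1, diff=1 [OK], height=1
  node 45: h_left=3, h_right=1, diff=2 [FAIL (|3-1|=2 > 1)], height=4
Node 44 violates the condition: |2 - -1| = 3 > 1.
Result: Not balanced


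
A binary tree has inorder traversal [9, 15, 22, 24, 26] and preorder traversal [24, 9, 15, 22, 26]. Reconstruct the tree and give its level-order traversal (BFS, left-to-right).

Inorder:  [9, 15, 22, 24, 26]
Preorder: [24, 9, 15, 22, 26]
Algorithm: preorder visits root first, so consume preorder in order;
for each root, split the current inorder slice at that value into
left-subtree inorder and right-subtree inorder, then recurse.
Recursive splits:
  root=24; inorder splits into left=[9, 15, 22], right=[26]
  root=9; inorder splits into left=[], right=[15, 22]
  root=15; inorder splits into left=[], right=[22]
  root=22; inorder splits into left=[], right=[]
  root=26; inorder splits into left=[], right=[]
Reconstructed level-order: [24, 9, 26, 15, 22]


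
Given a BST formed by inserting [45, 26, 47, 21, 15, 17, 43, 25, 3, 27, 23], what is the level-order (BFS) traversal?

Tree insertion order: [45, 26, 47, 21, 15, 17, 43, 25, 3, 27, 23]
Tree (level-order array): [45, 26, 47, 21, 43, None, None, 15, 25, 27, None, 3, 17, 23]
BFS from the root, enqueuing left then right child of each popped node:
  queue [45] -> pop 45, enqueue [26, 47], visited so far: [45]
  queue [26, 47] -> pop 26, enqueue [21, 43], visited so far: [45, 26]
  queue [47, 21, 43] -> pop 47, enqueue [none], visited so far: [45, 26, 47]
  queue [21, 43] -> pop 21, enqueue [15, 25], visited so far: [45, 26, 47, 21]
  queue [43, 15, 25] -> pop 43, enqueue [27], visited so far: [45, 26, 47, 21, 43]
  queue [15, 25, 27] -> pop 15, enqueue [3, 17], visited so far: [45, 26, 47, 21, 43, 15]
  queue [25, 27, 3, 17] -> pop 25, enqueue [23], visited so far: [45, 26, 47, 21, 43, 15, 25]
  queue [27, 3, 17, 23] -> pop 27, enqueue [none], visited so far: [45, 26, 47, 21, 43, 15, 25, 27]
  queue [3, 17, 23] -> pop 3, enqueue [none], visited so far: [45, 26, 47, 21, 43, 15, 25, 27, 3]
  queue [17, 23] -> pop 17, enqueue [none], visited so far: [45, 26, 47, 21, 43, 15, 25, 27, 3, 17]
  queue [23] -> pop 23, enqueue [none], visited so far: [45, 26, 47, 21, 43, 15, 25, 27, 3, 17, 23]
Result: [45, 26, 47, 21, 43, 15, 25, 27, 3, 17, 23]


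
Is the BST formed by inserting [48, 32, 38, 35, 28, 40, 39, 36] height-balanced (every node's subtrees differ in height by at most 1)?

Tree (level-order array): [48, 32, None, 28, 38, None, None, 35, 40, None, 36, 39]
Definition: a tree is height-balanced if, at every node, |h(left) - h(right)| <= 1 (empty subtree has height -1).
Bottom-up per-node check:
  node 28: h_left=-1, h_right=-1, diff=0 [OK], height=0
  node 36: h_left=-1, h_right=-1, diff=0 [OK], height=0
  node 35: h_left=-1, h_right=0, diff=1 [OK], height=1
  node 39: h_left=-1, h_right=-1, diff=0 [OK], height=0
  node 40: h_left=0, h_right=-1, diff=1 [OK], height=1
  node 38: h_left=1, h_right=1, diff=0 [OK], height=2
  node 32: h_left=0, h_right=2, diff=2 [FAIL (|0-2|=2 > 1)], height=3
  node 48: h_left=3, h_right=-1, diff=4 [FAIL (|3--1|=4 > 1)], height=4
Node 32 violates the condition: |0 - 2| = 2 > 1.
Result: Not balanced


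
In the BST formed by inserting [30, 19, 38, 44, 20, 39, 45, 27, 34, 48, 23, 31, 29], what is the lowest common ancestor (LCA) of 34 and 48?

Tree insertion order: [30, 19, 38, 44, 20, 39, 45, 27, 34, 48, 23, 31, 29]
Tree (level-order array): [30, 19, 38, None, 20, 34, 44, None, 27, 31, None, 39, 45, 23, 29, None, None, None, None, None, 48]
In a BST, the LCA of p=34, q=48 is the first node v on the
root-to-leaf path with p <= v <= q (go left if both < v, right if both > v).
Walk from root:
  at 30: both 34 and 48 > 30, go right
  at 38: 34 <= 38 <= 48, this is the LCA
LCA = 38


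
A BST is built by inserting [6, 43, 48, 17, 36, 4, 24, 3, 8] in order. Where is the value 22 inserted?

Starting tree (level order): [6, 4, 43, 3, None, 17, 48, None, None, 8, 36, None, None, None, None, 24]
Insertion path: 6 -> 43 -> 17 -> 36 -> 24
Result: insert 22 as left child of 24
Final tree (level order): [6, 4, 43, 3, None, 17, 48, None, None, 8, 36, None, None, None, None, 24, None, 22]


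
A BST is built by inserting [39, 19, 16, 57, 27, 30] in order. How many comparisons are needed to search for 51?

Search path for 51: 39 -> 57
Found: False
Comparisons: 2


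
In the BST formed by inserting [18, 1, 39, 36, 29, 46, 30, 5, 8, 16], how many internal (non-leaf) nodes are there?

Tree built from: [18, 1, 39, 36, 29, 46, 30, 5, 8, 16]
Tree (level-order array): [18, 1, 39, None, 5, 36, 46, None, 8, 29, None, None, None, None, 16, None, 30]
Rule: An internal node has at least one child.
Per-node child counts:
  node 18: 2 child(ren)
  node 1: 1 child(ren)
  node 5: 1 child(ren)
  node 8: 1 child(ren)
  node 16: 0 child(ren)
  node 39: 2 child(ren)
  node 36: 1 child(ren)
  node 29: 1 child(ren)
  node 30: 0 child(ren)
  node 46: 0 child(ren)
Matching nodes: [18, 1, 5, 8, 39, 36, 29]
Count of internal (non-leaf) nodes: 7


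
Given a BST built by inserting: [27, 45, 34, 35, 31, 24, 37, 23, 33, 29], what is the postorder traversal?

Tree insertion order: [27, 45, 34, 35, 31, 24, 37, 23, 33, 29]
Tree (level-order array): [27, 24, 45, 23, None, 34, None, None, None, 31, 35, 29, 33, None, 37]
Postorder traversal: [23, 24, 29, 33, 31, 37, 35, 34, 45, 27]


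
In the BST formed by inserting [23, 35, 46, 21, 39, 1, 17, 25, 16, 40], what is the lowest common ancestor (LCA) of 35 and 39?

Tree insertion order: [23, 35, 46, 21, 39, 1, 17, 25, 16, 40]
Tree (level-order array): [23, 21, 35, 1, None, 25, 46, None, 17, None, None, 39, None, 16, None, None, 40]
In a BST, the LCA of p=35, q=39 is the first node v on the
root-to-leaf path with p <= v <= q (go left if both < v, right if both > v).
Walk from root:
  at 23: both 35 and 39 > 23, go right
  at 35: 35 <= 35 <= 39, this is the LCA
LCA = 35


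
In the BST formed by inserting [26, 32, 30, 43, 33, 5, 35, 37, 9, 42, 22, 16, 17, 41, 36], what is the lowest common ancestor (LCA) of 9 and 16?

Tree insertion order: [26, 32, 30, 43, 33, 5, 35, 37, 9, 42, 22, 16, 17, 41, 36]
Tree (level-order array): [26, 5, 32, None, 9, 30, 43, None, 22, None, None, 33, None, 16, None, None, 35, None, 17, None, 37, None, None, 36, 42, None, None, 41]
In a BST, the LCA of p=9, q=16 is the first node v on the
root-to-leaf path with p <= v <= q (go left if both < v, right if both > v).
Walk from root:
  at 26: both 9 and 16 < 26, go left
  at 5: both 9 and 16 > 5, go right
  at 9: 9 <= 9 <= 16, this is the LCA
LCA = 9


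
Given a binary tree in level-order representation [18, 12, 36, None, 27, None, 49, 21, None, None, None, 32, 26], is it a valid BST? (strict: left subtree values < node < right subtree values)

Level-order array: [18, 12, 36, None, 27, None, 49, 21, None, None, None, 32, 26]
Validate using subtree bounds (lo, hi): at each node, require lo < value < hi,
then recurse left with hi=value and right with lo=value.
Preorder trace (stopping at first violation):
  at node 18 with bounds (-inf, +inf): OK
  at node 12 with bounds (-inf, 18): OK
  at node 27 with bounds (12, 18): VIOLATION
Node 27 violates its bound: not (12 < 27 < 18).
Result: Not a valid BST


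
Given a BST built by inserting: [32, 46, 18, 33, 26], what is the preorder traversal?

Tree insertion order: [32, 46, 18, 33, 26]
Tree (level-order array): [32, 18, 46, None, 26, 33]
Preorder traversal: [32, 18, 26, 46, 33]


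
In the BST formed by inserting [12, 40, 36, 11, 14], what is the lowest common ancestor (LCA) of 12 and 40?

Tree insertion order: [12, 40, 36, 11, 14]
Tree (level-order array): [12, 11, 40, None, None, 36, None, 14]
In a BST, the LCA of p=12, q=40 is the first node v on the
root-to-leaf path with p <= v <= q (go left if both < v, right if both > v).
Walk from root:
  at 12: 12 <= 12 <= 40, this is the LCA
LCA = 12


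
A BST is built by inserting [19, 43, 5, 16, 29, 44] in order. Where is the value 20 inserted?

Starting tree (level order): [19, 5, 43, None, 16, 29, 44]
Insertion path: 19 -> 43 -> 29
Result: insert 20 as left child of 29
Final tree (level order): [19, 5, 43, None, 16, 29, 44, None, None, 20]


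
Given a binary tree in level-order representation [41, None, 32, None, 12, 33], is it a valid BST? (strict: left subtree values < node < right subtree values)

Level-order array: [41, None, 32, None, 12, 33]
Validate using subtree bounds (lo, hi): at each node, require lo < value < hi,
then recurse left with hi=value and right with lo=value.
Preorder trace (stopping at first violation):
  at node 41 with bounds (-inf, +inf): OK
  at node 32 with bounds (41, +inf): VIOLATION
Node 32 violates its bound: not (41 < 32 < +inf).
Result: Not a valid BST


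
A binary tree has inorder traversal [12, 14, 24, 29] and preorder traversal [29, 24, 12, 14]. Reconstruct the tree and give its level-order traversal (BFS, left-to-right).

Inorder:  [12, 14, 24, 29]
Preorder: [29, 24, 12, 14]
Algorithm: preorder visits root first, so consume preorder in order;
for each root, split the current inorder slice at that value into
left-subtree inorder and right-subtree inorder, then recurse.
Recursive splits:
  root=29; inorder splits into left=[12, 14, 24], right=[]
  root=24; inorder splits into left=[12, 14], right=[]
  root=12; inorder splits into left=[], right=[14]
  root=14; inorder splits into left=[], right=[]
Reconstructed level-order: [29, 24, 12, 14]


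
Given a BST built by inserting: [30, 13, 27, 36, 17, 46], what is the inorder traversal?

Tree insertion order: [30, 13, 27, 36, 17, 46]
Tree (level-order array): [30, 13, 36, None, 27, None, 46, 17]
Inorder traversal: [13, 17, 27, 30, 36, 46]


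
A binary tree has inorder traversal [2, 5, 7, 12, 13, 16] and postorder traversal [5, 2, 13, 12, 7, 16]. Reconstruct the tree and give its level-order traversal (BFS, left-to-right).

Inorder:   [2, 5, 7, 12, 13, 16]
Postorder: [5, 2, 13, 12, 7, 16]
Algorithm: postorder visits root last, so walk postorder right-to-left;
each value is the root of the current inorder slice — split it at that
value, recurse on the right subtree first, then the left.
Recursive splits:
  root=16; inorder splits into left=[2, 5, 7, 12, 13], right=[]
  root=7; inorder splits into left=[2, 5], right=[12, 13]
  root=12; inorder splits into left=[], right=[13]
  root=13; inorder splits into left=[], right=[]
  root=2; inorder splits into left=[], right=[5]
  root=5; inorder splits into left=[], right=[]
Reconstructed level-order: [16, 7, 2, 12, 5, 13]


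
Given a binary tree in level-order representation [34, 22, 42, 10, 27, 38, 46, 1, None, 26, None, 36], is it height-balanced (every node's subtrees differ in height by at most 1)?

Tree (level-order array): [34, 22, 42, 10, 27, 38, 46, 1, None, 26, None, 36]
Definition: a tree is height-balanced if, at every node, |h(left) - h(right)| <= 1 (empty subtree has height -1).
Bottom-up per-node check:
  node 1: h_left=-1, h_right=-1, diff=0 [OK], height=0
  node 10: h_left=0, h_right=-1, diff=1 [OK], height=1
  node 26: h_left=-1, h_right=-1, diff=0 [OK], height=0
  node 27: h_left=0, h_right=-1, diff=1 [OK], height=1
  node 22: h_left=1, h_right=1, diff=0 [OK], height=2
  node 36: h_left=-1, h_right=-1, diff=0 [OK], height=0
  node 38: h_left=0, h_right=-1, diff=1 [OK], height=1
  node 46: h_left=-1, h_right=-1, diff=0 [OK], height=0
  node 42: h_left=1, h_right=0, diff=1 [OK], height=2
  node 34: h_left=2, h_right=2, diff=0 [OK], height=3
All nodes satisfy the balance condition.
Result: Balanced


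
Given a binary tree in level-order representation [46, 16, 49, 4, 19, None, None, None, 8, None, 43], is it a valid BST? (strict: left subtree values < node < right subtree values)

Level-order array: [46, 16, 49, 4, 19, None, None, None, 8, None, 43]
Validate using subtree bounds (lo, hi): at each node, require lo < value < hi,
then recurse left with hi=value and right with lo=value.
Preorder trace (stopping at first violation):
  at node 46 with bounds (-inf, +inf): OK
  at node 16 with bounds (-inf, 46): OK
  at node 4 with bounds (-inf, 16): OK
  at node 8 with bounds (4, 16): OK
  at node 19 with bounds (16, 46): OK
  at node 43 with bounds (19, 46): OK
  at node 49 with bounds (46, +inf): OK
No violation found at any node.
Result: Valid BST


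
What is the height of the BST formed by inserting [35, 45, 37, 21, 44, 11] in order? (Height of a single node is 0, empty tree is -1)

Insertion order: [35, 45, 37, 21, 44, 11]
Tree (level-order array): [35, 21, 45, 11, None, 37, None, None, None, None, 44]
Compute height bottom-up (empty subtree = -1):
  height(11) = 1 + max(-1, -1) = 0
  height(21) = 1 + max(0, -1) = 1
  height(44) = 1 + max(-1, -1) = 0
  height(37) = 1 + max(-1, 0) = 1
  height(45) = 1 + max(1, -1) = 2
  height(35) = 1 + max(1, 2) = 3
Height = 3


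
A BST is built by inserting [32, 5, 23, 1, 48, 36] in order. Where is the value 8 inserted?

Starting tree (level order): [32, 5, 48, 1, 23, 36]
Insertion path: 32 -> 5 -> 23
Result: insert 8 as left child of 23
Final tree (level order): [32, 5, 48, 1, 23, 36, None, None, None, 8]


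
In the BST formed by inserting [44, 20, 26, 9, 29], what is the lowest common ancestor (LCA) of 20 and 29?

Tree insertion order: [44, 20, 26, 9, 29]
Tree (level-order array): [44, 20, None, 9, 26, None, None, None, 29]
In a BST, the LCA of p=20, q=29 is the first node v on the
root-to-leaf path with p <= v <= q (go left if both < v, right if both > v).
Walk from root:
  at 44: both 20 and 29 < 44, go left
  at 20: 20 <= 20 <= 29, this is the LCA
LCA = 20


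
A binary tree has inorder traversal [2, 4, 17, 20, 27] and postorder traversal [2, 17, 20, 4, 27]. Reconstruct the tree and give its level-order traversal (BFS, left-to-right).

Inorder:   [2, 4, 17, 20, 27]
Postorder: [2, 17, 20, 4, 27]
Algorithm: postorder visits root last, so walk postorder right-to-left;
each value is the root of the current inorder slice — split it at that
value, recurse on the right subtree first, then the left.
Recursive splits:
  root=27; inorder splits into left=[2, 4, 17, 20], right=[]
  root=4; inorder splits into left=[2], right=[17, 20]
  root=20; inorder splits into left=[17], right=[]
  root=17; inorder splits into left=[], right=[]
  root=2; inorder splits into left=[], right=[]
Reconstructed level-order: [27, 4, 2, 20, 17]


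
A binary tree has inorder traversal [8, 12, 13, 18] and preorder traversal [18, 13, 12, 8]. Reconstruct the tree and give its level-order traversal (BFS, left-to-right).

Inorder:  [8, 12, 13, 18]
Preorder: [18, 13, 12, 8]
Algorithm: preorder visits root first, so consume preorder in order;
for each root, split the current inorder slice at that value into
left-subtree inorder and right-subtree inorder, then recurse.
Recursive splits:
  root=18; inorder splits into left=[8, 12, 13], right=[]
  root=13; inorder splits into left=[8, 12], right=[]
  root=12; inorder splits into left=[8], right=[]
  root=8; inorder splits into left=[], right=[]
Reconstructed level-order: [18, 13, 12, 8]


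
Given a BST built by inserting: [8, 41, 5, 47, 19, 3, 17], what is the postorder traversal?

Tree insertion order: [8, 41, 5, 47, 19, 3, 17]
Tree (level-order array): [8, 5, 41, 3, None, 19, 47, None, None, 17]
Postorder traversal: [3, 5, 17, 19, 47, 41, 8]


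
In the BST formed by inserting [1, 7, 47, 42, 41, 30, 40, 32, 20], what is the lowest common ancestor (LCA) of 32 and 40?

Tree insertion order: [1, 7, 47, 42, 41, 30, 40, 32, 20]
Tree (level-order array): [1, None, 7, None, 47, 42, None, 41, None, 30, None, 20, 40, None, None, 32]
In a BST, the LCA of p=32, q=40 is the first node v on the
root-to-leaf path with p <= v <= q (go left if both < v, right if both > v).
Walk from root:
  at 1: both 32 and 40 > 1, go right
  at 7: both 32 and 40 > 7, go right
  at 47: both 32 and 40 < 47, go left
  at 42: both 32 and 40 < 42, go left
  at 41: both 32 and 40 < 41, go left
  at 30: both 32 and 40 > 30, go right
  at 40: 32 <= 40 <= 40, this is the LCA
LCA = 40


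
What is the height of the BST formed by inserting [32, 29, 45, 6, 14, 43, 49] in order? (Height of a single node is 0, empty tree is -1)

Insertion order: [32, 29, 45, 6, 14, 43, 49]
Tree (level-order array): [32, 29, 45, 6, None, 43, 49, None, 14]
Compute height bottom-up (empty subtree = -1):
  height(14) = 1 + max(-1, -1) = 0
  height(6) = 1 + max(-1, 0) = 1
  height(29) = 1 + max(1, -1) = 2
  height(43) = 1 + max(-1, -1) = 0
  height(49) = 1 + max(-1, -1) = 0
  height(45) = 1 + max(0, 0) = 1
  height(32) = 1 + max(2, 1) = 3
Height = 3


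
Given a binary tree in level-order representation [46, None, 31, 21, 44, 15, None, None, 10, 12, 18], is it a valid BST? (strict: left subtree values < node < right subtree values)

Level-order array: [46, None, 31, 21, 44, 15, None, None, 10, 12, 18]
Validate using subtree bounds (lo, hi): at each node, require lo < value < hi,
then recurse left with hi=value and right with lo=value.
Preorder trace (stopping at first violation):
  at node 46 with bounds (-inf, +inf): OK
  at node 31 with bounds (46, +inf): VIOLATION
Node 31 violates its bound: not (46 < 31 < +inf).
Result: Not a valid BST


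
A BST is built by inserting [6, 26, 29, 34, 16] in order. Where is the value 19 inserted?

Starting tree (level order): [6, None, 26, 16, 29, None, None, None, 34]
Insertion path: 6 -> 26 -> 16
Result: insert 19 as right child of 16
Final tree (level order): [6, None, 26, 16, 29, None, 19, None, 34]


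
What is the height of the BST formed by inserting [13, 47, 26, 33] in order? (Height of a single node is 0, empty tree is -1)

Insertion order: [13, 47, 26, 33]
Tree (level-order array): [13, None, 47, 26, None, None, 33]
Compute height bottom-up (empty subtree = -1):
  height(33) = 1 + max(-1, -1) = 0
  height(26) = 1 + max(-1, 0) = 1
  height(47) = 1 + max(1, -1) = 2
  height(13) = 1 + max(-1, 2) = 3
Height = 3


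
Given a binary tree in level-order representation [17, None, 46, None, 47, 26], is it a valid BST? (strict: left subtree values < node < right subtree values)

Level-order array: [17, None, 46, None, 47, 26]
Validate using subtree bounds (lo, hi): at each node, require lo < value < hi,
then recurse left with hi=value and right with lo=value.
Preorder trace (stopping at first violation):
  at node 17 with bounds (-inf, +inf): OK
  at node 46 with bounds (17, +inf): OK
  at node 47 with bounds (46, +inf): OK
  at node 26 with bounds (46, 47): VIOLATION
Node 26 violates its bound: not (46 < 26 < 47).
Result: Not a valid BST


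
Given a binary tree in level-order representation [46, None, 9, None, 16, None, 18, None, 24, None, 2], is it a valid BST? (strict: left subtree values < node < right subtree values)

Level-order array: [46, None, 9, None, 16, None, 18, None, 24, None, 2]
Validate using subtree bounds (lo, hi): at each node, require lo < value < hi,
then recurse left with hi=value and right with lo=value.
Preorder trace (stopping at first violation):
  at node 46 with bounds (-inf, +inf): OK
  at node 9 with bounds (46, +inf): VIOLATION
Node 9 violates its bound: not (46 < 9 < +inf).
Result: Not a valid BST


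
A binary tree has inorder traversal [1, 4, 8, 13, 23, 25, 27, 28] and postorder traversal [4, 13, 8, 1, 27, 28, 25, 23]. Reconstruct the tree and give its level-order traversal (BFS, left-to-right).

Inorder:   [1, 4, 8, 13, 23, 25, 27, 28]
Postorder: [4, 13, 8, 1, 27, 28, 25, 23]
Algorithm: postorder visits root last, so walk postorder right-to-left;
each value is the root of the current inorder slice — split it at that
value, recurse on the right subtree first, then the left.
Recursive splits:
  root=23; inorder splits into left=[1, 4, 8, 13], right=[25, 27, 28]
  root=25; inorder splits into left=[], right=[27, 28]
  root=28; inorder splits into left=[27], right=[]
  root=27; inorder splits into left=[], right=[]
  root=1; inorder splits into left=[], right=[4, 8, 13]
  root=8; inorder splits into left=[4], right=[13]
  root=13; inorder splits into left=[], right=[]
  root=4; inorder splits into left=[], right=[]
Reconstructed level-order: [23, 1, 25, 8, 28, 4, 13, 27]


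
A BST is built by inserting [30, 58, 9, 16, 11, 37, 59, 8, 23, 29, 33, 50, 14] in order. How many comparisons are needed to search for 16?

Search path for 16: 30 -> 9 -> 16
Found: True
Comparisons: 3


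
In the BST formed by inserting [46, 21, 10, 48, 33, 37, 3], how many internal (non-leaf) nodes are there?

Tree built from: [46, 21, 10, 48, 33, 37, 3]
Tree (level-order array): [46, 21, 48, 10, 33, None, None, 3, None, None, 37]
Rule: An internal node has at least one child.
Per-node child counts:
  node 46: 2 child(ren)
  node 21: 2 child(ren)
  node 10: 1 child(ren)
  node 3: 0 child(ren)
  node 33: 1 child(ren)
  node 37: 0 child(ren)
  node 48: 0 child(ren)
Matching nodes: [46, 21, 10, 33]
Count of internal (non-leaf) nodes: 4


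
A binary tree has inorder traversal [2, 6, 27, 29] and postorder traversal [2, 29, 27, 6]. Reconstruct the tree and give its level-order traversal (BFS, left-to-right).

Inorder:   [2, 6, 27, 29]
Postorder: [2, 29, 27, 6]
Algorithm: postorder visits root last, so walk postorder right-to-left;
each value is the root of the current inorder slice — split it at that
value, recurse on the right subtree first, then the left.
Recursive splits:
  root=6; inorder splits into left=[2], right=[27, 29]
  root=27; inorder splits into left=[], right=[29]
  root=29; inorder splits into left=[], right=[]
  root=2; inorder splits into left=[], right=[]
Reconstructed level-order: [6, 2, 27, 29]


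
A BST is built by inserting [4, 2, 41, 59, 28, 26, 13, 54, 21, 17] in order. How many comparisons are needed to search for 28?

Search path for 28: 4 -> 41 -> 28
Found: True
Comparisons: 3


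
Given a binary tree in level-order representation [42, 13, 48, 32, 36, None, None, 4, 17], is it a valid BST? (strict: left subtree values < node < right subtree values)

Level-order array: [42, 13, 48, 32, 36, None, None, 4, 17]
Validate using subtree bounds (lo, hi): at each node, require lo < value < hi,
then recurse left with hi=value and right with lo=value.
Preorder trace (stopping at first violation):
  at node 42 with bounds (-inf, +inf): OK
  at node 13 with bounds (-inf, 42): OK
  at node 32 with bounds (-inf, 13): VIOLATION
Node 32 violates its bound: not (-inf < 32 < 13).
Result: Not a valid BST


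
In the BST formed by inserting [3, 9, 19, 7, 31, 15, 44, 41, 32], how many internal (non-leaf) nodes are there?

Tree built from: [3, 9, 19, 7, 31, 15, 44, 41, 32]
Tree (level-order array): [3, None, 9, 7, 19, None, None, 15, 31, None, None, None, 44, 41, None, 32]
Rule: An internal node has at least one child.
Per-node child counts:
  node 3: 1 child(ren)
  node 9: 2 child(ren)
  node 7: 0 child(ren)
  node 19: 2 child(ren)
  node 15: 0 child(ren)
  node 31: 1 child(ren)
  node 44: 1 child(ren)
  node 41: 1 child(ren)
  node 32: 0 child(ren)
Matching nodes: [3, 9, 19, 31, 44, 41]
Count of internal (non-leaf) nodes: 6


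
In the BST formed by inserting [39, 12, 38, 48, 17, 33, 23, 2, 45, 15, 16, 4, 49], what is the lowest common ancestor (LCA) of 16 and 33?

Tree insertion order: [39, 12, 38, 48, 17, 33, 23, 2, 45, 15, 16, 4, 49]
Tree (level-order array): [39, 12, 48, 2, 38, 45, 49, None, 4, 17, None, None, None, None, None, None, None, 15, 33, None, 16, 23]
In a BST, the LCA of p=16, q=33 is the first node v on the
root-to-leaf path with p <= v <= q (go left if both < v, right if both > v).
Walk from root:
  at 39: both 16 and 33 < 39, go left
  at 12: both 16 and 33 > 12, go right
  at 38: both 16 and 33 < 38, go left
  at 17: 16 <= 17 <= 33, this is the LCA
LCA = 17


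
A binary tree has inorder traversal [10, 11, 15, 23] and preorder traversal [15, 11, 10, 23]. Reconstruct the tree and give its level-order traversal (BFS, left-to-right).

Inorder:  [10, 11, 15, 23]
Preorder: [15, 11, 10, 23]
Algorithm: preorder visits root first, so consume preorder in order;
for each root, split the current inorder slice at that value into
left-subtree inorder and right-subtree inorder, then recurse.
Recursive splits:
  root=15; inorder splits into left=[10, 11], right=[23]
  root=11; inorder splits into left=[10], right=[]
  root=10; inorder splits into left=[], right=[]
  root=23; inorder splits into left=[], right=[]
Reconstructed level-order: [15, 11, 23, 10]
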